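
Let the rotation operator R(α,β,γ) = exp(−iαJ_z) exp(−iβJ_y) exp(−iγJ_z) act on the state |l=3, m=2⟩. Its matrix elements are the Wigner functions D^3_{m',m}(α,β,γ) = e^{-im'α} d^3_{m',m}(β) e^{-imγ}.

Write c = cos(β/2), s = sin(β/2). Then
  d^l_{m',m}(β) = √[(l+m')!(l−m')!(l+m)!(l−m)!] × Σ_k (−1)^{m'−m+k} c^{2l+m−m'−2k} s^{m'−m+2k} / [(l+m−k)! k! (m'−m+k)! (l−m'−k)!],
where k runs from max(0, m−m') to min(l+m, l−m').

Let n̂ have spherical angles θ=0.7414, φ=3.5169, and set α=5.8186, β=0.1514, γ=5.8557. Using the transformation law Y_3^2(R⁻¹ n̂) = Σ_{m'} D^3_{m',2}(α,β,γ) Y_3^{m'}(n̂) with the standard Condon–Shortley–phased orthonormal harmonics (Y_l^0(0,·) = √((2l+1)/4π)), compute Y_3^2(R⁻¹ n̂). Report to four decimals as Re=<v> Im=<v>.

Need the full column D^3_{m',2} for m'=−3..3 at α=5.8186, β=0.1514, γ=5.8557.
cos(β/2)=0.997136, sin(β/2)=0.075628
d^3_{-3,2}: single k=5 term ⇒ +0.000006;  D = +0.000005-0.000003i
d^3_{-2,2}: k∈[4..5] ⇒ +0.000163 -0.000000 = +0.000162;  D = +0.000162-0.000012i
d^3_{-1,2}: k∈[3..4] ⇒ +0.002712 -0.000008 = +0.002704;  D = +0.002501+0.001029i
d^3_{0,2}: k∈[2..3] ⇒ +0.030970 -0.000178 = +0.030792;  D = +0.020207+0.023234i
d^3_{1,2}: k∈[1..2] ⇒ +0.235751 -0.002712 = +0.233039;  D = +0.057935+0.225722i
d^3_{2,2}: k∈[0..1] ⇒ +0.982939 -0.028272 = +0.954668;  D = -0.202132+0.933024i
d^3_{3,2}: single k=0 term ⇒ -0.182612;  D = +0.114531-0.142231i
Y_3^{m'}(θ=0.7414,φ=3.5169) and Σ D·Y over m':
  (+0.0000-0.0000i)·(-0.0553+0.1160i)  (+0.0002-0.0000i)·(+0.2514-0.2345i)  (+0.0025+0.0010i)·(-0.3492+0.1376i)  (+0.0202+0.0232i)·(-0.0771+0.0000i)  (+0.0579+0.2257i)·(+0.3492+0.1376i)  (-0.2021+0.9330i)·(+0.2514+0.2345i)  (+0.1145-0.1422i)·(+0.0553+0.1160i)
Y_3^2(R⁻¹ n̂) = -0.260103+0.277509i

Re=-0.2601 Im=0.2775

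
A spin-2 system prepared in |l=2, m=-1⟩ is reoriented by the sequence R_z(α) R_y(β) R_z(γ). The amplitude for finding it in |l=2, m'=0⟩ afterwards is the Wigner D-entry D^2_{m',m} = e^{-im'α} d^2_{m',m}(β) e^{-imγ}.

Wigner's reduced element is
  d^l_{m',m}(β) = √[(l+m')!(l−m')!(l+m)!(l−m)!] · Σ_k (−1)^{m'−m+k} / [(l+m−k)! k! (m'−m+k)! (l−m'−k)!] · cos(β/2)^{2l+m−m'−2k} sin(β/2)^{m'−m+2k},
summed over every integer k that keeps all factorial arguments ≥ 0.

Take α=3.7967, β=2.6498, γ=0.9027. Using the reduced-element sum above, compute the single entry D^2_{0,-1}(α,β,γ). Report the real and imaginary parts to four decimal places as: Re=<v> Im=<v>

Re=0.3158 Im=0.4002

Split into d^2_{0,-1}(β=2.6498) × two z-phases.
c=cos(2.6498/2)=0.243426, s=sin(2.6498/2)=0.969920; N=√[2·2·1·6]=4.898979
The bounds max(0,m−m')=0 and min(l+m,l−m')=1 give 2 terms
  k=0: (−1)^1·4.8990/(2)·0.2434^3·0.9699^1 = -0.034270
  k=1: (−1)^2·4.8990/(2)·0.2434^1·0.9699^3 = +0.544063
d^2_{0,-1}(2.6498) = -0.034270 +0.544063 = +0.509793
D = (+1.000000+0.000000i)·(+0.509793)·(+0.619493+0.785002i) = +0.315813+0.400189i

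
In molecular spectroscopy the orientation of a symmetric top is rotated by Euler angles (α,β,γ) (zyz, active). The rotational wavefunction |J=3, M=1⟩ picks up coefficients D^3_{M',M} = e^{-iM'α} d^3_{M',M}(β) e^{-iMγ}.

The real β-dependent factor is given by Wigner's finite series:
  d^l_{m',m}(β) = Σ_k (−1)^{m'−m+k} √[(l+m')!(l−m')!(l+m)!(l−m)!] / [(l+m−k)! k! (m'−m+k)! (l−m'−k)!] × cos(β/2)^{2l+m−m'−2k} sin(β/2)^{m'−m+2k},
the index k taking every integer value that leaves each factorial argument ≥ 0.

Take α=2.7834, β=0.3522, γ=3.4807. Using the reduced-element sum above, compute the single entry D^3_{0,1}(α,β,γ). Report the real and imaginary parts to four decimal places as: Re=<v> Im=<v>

D^3_{0,1}(2.7834,0.3522,3.4807) = e^{-i·0·2.7834}·d^3_{0,1}(0.3522)·e^{-i·1·3.4807}. Compute d first:
Half-angle: c=0.984534, s=0.175191. N=√(6·6·24·2)=41.569219
Admissible k: 1..3 (factorial args all ≥0)
  k=1: (−1)^0·41.5692/(12)·0.9845^5·0.1752^1 = +0.561381
  k=2: (−1)^1·41.5692/(4)·0.9845^3·0.1752^3 = -0.053326
  k=3: (−1)^2·41.5692/(12)·0.9845^1·0.1752^5 = +0.000563
d^3_{0,1}(0.3522) = +0.561381 -0.053326 +0.000563 = +0.508617
Attach z-rotation phases: D = e^{-i(0)(2.7834)}·(+0.508617)·e^{-i(1)(3.4807)} = -0.479653+0.169189i

Re=-0.4797 Im=0.1692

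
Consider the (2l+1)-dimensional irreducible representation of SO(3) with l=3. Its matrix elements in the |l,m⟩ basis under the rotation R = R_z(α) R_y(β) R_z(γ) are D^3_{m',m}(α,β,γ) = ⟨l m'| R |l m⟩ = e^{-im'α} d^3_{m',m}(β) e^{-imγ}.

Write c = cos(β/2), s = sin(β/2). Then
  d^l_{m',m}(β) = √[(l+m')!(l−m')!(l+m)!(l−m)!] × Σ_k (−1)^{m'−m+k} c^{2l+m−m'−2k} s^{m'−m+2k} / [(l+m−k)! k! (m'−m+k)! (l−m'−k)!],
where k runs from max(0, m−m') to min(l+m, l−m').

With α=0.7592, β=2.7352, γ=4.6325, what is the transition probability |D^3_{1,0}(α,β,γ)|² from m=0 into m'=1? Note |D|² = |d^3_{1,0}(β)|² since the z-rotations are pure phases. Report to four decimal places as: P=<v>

D^3_{1,0}(0.7592,2.7352,4.6325) = e^{-i·1·0.7592}·d^3_{1,0}(2.7352)·e^{-i·0·4.6325}. Compute d first:
c=cos(2.7352/2)=0.201801, s=sin(2.7352/2)=0.979427; N=√[24·2·6·6]=41.569219
Admissible k: 0..2 (factorial args all ≥0)
  k=0: (−1)^1·41.5692/(12)·0.2018^5·0.9794^1 = -0.001135
  k=1: (−1)^2·41.5692/(4)·0.2018^3·0.9794^3 = +0.080241
  k=2: (−1)^3·41.5692/(12)·0.2018^1·0.9794^5 = -0.630047
d^3_{1,0}(2.7352) = -0.001135 +0.080241 -0.630047 = -0.550942
|D^3_{1,0}|² = |d^3_{1,0}(β)|² = (-0.550942)² = 0.303537 (the z-rotation phases have unit modulus)

P=0.3035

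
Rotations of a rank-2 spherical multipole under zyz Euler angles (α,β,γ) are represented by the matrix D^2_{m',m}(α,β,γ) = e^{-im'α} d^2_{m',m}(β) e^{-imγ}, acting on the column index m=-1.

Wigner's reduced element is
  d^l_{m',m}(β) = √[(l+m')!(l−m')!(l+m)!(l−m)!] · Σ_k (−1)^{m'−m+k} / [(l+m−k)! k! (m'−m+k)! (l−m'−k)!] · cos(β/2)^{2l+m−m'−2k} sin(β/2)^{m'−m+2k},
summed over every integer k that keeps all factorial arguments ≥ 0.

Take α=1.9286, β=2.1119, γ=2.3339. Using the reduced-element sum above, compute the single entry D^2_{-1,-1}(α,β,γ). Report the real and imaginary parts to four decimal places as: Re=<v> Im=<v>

Split into d^2_{-1,-1}(β=2.1119) × two z-phases.
With c≡cos(β/2)=0.492401 and s≡sin(β/2)=0.870368, N=[1·6·1·6]^{1/2}=6.000000
Admissible k: 0..1 (factorial args all ≥0)
  k=0: (−1)^0·6.0000/(6)·0.4924^4·0.8704^0 = +0.058786
  k=1: (−1)^1·6.0000/(2)·0.4924^2·0.8704^2 = -0.551018
d^2_{-1,-1}(2.1119) = +0.058786 -0.551018 = -0.492231
Attach z-rotation phases: D = e^{-i(-1)(1.9286)}·(-0.492231)·e^{-i(-1)(2.3339)} = +0.214054+0.443252i

Re=0.2141 Im=0.4433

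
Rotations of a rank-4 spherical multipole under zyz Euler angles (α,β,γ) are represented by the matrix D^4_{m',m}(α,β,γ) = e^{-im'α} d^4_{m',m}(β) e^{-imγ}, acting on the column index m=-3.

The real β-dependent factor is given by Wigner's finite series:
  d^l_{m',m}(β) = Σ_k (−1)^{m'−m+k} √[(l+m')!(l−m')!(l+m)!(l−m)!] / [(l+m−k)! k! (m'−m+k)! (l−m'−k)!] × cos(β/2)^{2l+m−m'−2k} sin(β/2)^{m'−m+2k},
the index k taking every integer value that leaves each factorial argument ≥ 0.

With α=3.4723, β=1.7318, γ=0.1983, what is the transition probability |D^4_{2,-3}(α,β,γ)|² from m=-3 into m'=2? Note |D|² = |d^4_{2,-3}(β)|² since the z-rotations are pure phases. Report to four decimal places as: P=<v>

P=0.1783

First d^4_{2,-3}(β=1.7318), then the phase factors e^{-i(2)α} and e^{-i(-3)γ}:
With c≡cos(β/2)=0.647955 and s≡sin(β/2)=0.761679, N=[720·2·1·5040]^{1/2}=2693.993318
k: max(0,(-3)−(2))=0 … min(4+(-3),4−(2))=1
  k=0: (−1)^5·2693.9933/(240)·0.6480^3·0.7617^5 = -0.782850
  k=1: (−1)^6·2693.9933/(720)·0.6480^1·0.7617^7 = +0.360588
d^4_{2,-3}(1.7318) = -0.782850 +0.360588 = -0.422262
|D^4_{2,-3}|² = |d^4_{2,-3}(β)|² = (-0.422262)² = 0.178305 (the z-rotation phases have unit modulus)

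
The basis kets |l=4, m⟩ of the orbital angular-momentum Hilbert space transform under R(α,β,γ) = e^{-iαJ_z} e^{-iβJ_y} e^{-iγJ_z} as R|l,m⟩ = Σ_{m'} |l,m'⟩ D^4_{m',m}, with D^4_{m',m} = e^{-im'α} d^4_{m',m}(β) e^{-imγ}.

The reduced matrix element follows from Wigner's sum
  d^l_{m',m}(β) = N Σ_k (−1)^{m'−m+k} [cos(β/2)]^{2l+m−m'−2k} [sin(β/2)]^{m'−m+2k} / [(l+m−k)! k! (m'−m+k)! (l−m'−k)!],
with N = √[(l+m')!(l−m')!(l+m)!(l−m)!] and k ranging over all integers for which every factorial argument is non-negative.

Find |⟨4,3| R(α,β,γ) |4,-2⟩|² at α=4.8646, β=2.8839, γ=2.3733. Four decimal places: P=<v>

P=0.1855

First d^4_{3,-2}(β=2.8839), then the phase factors e^{-i(3)α} and e^{-i(-2)γ}:
Half-angle: c=0.128490, s=0.991711. N=√(5040·1·2·720)=2693.993318
k: max(0,(-2)−(3))=0 … min(4+(-2),4−(3))=1
  k=0: (−1)^5·2693.9933/(240)·0.1285^3·0.9917^5 = -0.022841
  k=1: (−1)^6·2693.9933/(720)·0.1285^1·0.9917^7 = +0.453554
d^4_{3,-2}(2.8839) = -0.022841 +0.453554 = +0.430713
|D^4_{3,-2}|² = |d^4_{3,-2}(β)|² = (+0.430713)² = 0.185513 (the z-rotation phases have unit modulus)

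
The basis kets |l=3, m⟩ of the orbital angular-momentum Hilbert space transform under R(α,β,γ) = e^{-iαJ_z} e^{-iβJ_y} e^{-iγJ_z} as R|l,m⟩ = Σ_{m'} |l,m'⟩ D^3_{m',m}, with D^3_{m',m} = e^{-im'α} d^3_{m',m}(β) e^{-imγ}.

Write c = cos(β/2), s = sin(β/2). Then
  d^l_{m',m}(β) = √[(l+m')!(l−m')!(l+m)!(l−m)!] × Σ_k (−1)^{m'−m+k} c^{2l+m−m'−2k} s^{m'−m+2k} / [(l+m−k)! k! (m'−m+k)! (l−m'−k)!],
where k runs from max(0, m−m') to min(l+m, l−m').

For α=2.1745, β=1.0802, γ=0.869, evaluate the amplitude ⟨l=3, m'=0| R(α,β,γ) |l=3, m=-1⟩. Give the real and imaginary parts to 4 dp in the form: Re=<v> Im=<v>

First d^3_{0,-1}(β=1.0802), then the phase factors e^{-i(0)α} and e^{-i(-1)γ}:
c=cos(1.0802/2)=0.857657, s=sin(1.0802/2)=0.514222; N=√[6·6·2·24]=41.569219
The bounds max(0,m−m')=0 and min(l+m,l−m')=2 give 3 terms
  k=0: (−1)^1·41.5692/(12)·0.8577^5·0.5142^1 = -0.826628
  k=1: (−1)^2·41.5692/(4)·0.8577^3·0.5142^3 = +0.891465
  k=2: (−1)^3·41.5692/(12)·0.8577^1·0.5142^5 = -0.106821
d^3_{0,-1}(1.0802) = -0.826628 +0.891465 -0.106821 = -0.041983
Phases: e^{-i·(0)·2.1745}=+1.000000+0.000000i, e^{-i·(-1)·0.869}=+0.645591+0.763684i ⇒ D=-0.027104-0.032062i

Re=-0.0271 Im=-0.0321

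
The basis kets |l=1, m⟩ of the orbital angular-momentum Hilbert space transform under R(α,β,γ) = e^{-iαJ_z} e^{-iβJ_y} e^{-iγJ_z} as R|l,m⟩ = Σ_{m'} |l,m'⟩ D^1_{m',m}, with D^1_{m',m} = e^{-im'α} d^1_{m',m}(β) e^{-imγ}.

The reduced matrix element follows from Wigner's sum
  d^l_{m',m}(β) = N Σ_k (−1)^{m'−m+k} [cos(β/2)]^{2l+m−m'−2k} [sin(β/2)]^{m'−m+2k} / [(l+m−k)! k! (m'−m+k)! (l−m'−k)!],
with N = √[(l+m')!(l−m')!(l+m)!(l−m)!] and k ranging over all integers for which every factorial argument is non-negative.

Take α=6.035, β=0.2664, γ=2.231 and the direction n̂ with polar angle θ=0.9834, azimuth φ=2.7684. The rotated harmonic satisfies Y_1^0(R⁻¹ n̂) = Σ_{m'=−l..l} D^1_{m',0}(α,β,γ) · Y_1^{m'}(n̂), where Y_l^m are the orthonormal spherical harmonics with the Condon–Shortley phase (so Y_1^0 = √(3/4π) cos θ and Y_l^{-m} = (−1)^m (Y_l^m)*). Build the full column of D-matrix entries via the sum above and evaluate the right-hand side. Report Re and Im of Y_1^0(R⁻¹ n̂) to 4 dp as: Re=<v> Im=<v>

Need the full column D^1_{m',0} for m'=−1..1 at α=6.035, β=0.2664, γ=2.231.
cos(β/2)=0.991142, sin(β/2)=0.132806
d^1_{-1,0}: single k=1 term ⇒ +0.186153;  D = +0.180449-0.045728i
d^1_{0,0}: k∈[0..1] ⇒ +0.982362 -0.017638 = +0.964725;  D = +0.964725+0.000000i
d^1_{1,0}: single k=0 term ⇒ -0.186153;  D = -0.180449-0.045728i
Y_1^{m'}(θ=0.9834,φ=2.7684) and Σ D·Y over m':
  (+0.1804-0.0457i)·(-0.2678-0.1049i)  (+0.9647+0.0000i)·(+0.2708+0.0000i)  (-0.1804-0.0457i)·(+0.2678-0.1049i)
Y_1^0(R⁻¹ n̂) = +0.154996+0.000000i

Re=0.1550 Im=0.0000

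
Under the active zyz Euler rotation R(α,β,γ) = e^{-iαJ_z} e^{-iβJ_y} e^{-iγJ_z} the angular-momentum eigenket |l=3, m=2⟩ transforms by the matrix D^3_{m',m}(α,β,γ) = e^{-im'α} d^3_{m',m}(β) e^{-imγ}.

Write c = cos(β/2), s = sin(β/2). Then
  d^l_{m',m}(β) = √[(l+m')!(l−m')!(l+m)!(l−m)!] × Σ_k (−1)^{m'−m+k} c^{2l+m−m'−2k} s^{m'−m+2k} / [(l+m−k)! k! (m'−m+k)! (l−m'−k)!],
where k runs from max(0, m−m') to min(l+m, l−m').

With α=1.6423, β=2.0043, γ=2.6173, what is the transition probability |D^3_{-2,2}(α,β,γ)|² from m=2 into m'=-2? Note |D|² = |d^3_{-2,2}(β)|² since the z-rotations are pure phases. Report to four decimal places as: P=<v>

D^3_{-2,2}(1.6423,2.0043,2.6173) = e^{-i·-2·1.6423}·d^3_{-2,2}(2.0043)·e^{-i·2·2.6173}. Compute d first:
With c≡cos(β/2)=0.538492 and s≡sin(β/2)=0.842631, N=[1·120·120·1]^{1/2}=120.000000
k∈{4,5} keeps every argument non-negative
  k=4: (−1)^0·120.0000/(24)·0.5385^2·0.8426^4 = +0.730933
  k=5: (−1)^1·120.0000/(120)·0.5385^0·0.8426^6 = -0.357951
d^3_{-2,2}(2.0043) = +0.730933 -0.357951 = +0.372982
|D^3_{-2,2}|² = |d^3_{-2,2}(β)|² = (+0.372982)² = 0.139115 (the z-rotation phases have unit modulus)

P=0.1391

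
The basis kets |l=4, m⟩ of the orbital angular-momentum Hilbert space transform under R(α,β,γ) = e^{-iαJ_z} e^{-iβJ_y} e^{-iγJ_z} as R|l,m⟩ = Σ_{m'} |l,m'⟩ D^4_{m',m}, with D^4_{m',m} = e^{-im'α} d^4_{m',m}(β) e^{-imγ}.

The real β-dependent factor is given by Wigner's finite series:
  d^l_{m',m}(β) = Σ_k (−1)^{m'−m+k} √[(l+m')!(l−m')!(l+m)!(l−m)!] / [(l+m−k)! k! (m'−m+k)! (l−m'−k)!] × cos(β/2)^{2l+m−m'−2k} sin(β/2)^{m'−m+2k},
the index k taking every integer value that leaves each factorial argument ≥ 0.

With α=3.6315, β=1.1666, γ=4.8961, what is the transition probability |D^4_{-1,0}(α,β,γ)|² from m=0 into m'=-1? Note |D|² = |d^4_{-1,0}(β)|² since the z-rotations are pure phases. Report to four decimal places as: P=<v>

First d^4_{-1,0}(β=1.1666), then the phase factors e^{-i(-1)α} and e^{-i(0)γ}:
Half-angle: c=0.834650, s=0.550781. N=√(6·120·24·24)=643.987578
k∈{1,2,3,4} keeps every argument non-negative
  k=1: (−1)^0·643.9876/(144)·0.8346^7·0.5508^1 = +0.695062
  k=2: (−1)^1·643.9876/(24)·0.8346^5·0.5508^3 = -1.816037
  k=3: (−1)^2·643.9876/(24)·0.8346^3·0.5508^5 = +0.790815
  k=4: (−1)^3·643.9876/(144)·0.8346^1·0.5508^7 = -0.057395
d^4_{-1,0}(1.1666) = +0.695062 -1.816037 +0.790815 -0.057395 = -0.387556
|D^4_{-1,0}|² = |d^4_{-1,0}(β)|² = (-0.387556)² = 0.150199 (the z-rotation phases have unit modulus)

P=0.1502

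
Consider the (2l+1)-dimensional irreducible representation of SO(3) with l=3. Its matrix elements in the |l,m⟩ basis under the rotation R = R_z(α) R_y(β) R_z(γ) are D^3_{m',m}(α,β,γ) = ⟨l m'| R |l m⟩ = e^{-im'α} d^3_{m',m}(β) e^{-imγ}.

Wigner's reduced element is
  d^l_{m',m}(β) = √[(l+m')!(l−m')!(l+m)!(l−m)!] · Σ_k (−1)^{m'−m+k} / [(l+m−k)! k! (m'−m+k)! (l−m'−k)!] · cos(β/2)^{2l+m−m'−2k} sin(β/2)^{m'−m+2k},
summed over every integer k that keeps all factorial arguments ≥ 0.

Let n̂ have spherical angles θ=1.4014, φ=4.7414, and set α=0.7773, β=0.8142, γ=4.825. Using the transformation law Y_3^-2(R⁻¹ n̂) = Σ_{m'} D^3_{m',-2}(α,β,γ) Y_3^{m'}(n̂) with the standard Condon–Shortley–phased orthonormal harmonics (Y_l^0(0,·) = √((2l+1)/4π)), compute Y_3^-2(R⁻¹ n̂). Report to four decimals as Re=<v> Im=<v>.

Re=0.0041 Im=-0.3275

Need the full column D^3_{m',-2} for m'=−3..3 at α=0.7773, β=0.8142, γ=4.825.
cos(β/2)=0.918273, sin(β/2)=0.395948
d^3_{-3,-2}: single k=1 term ⇒ +0.633246;  D = +0.528130-0.349399i
d^3_{-2,-2}: k∈[0..1] ⇒ +0.599557 -0.557357 = +0.042200;  D = +0.008757-0.041282i
d^3_{-1,-2}: k∈[0..1] ⇒ -0.817518 +0.303990 = -0.513527;  D = +0.276369+0.432817i
d^3_{0,-2}: k∈[0..1] ⇒ +0.610554 -0.113516 = +0.497038;  D = -0.484485-0.111000i
d^3_{1,-2}: k∈[0..1] ⇒ -0.303990 +0.028259 = -0.275731;  D = +0.234767-0.144609i
d^3_{2,-2}: k∈[0..1] ⇒ +0.103625 -0.003853 = +0.099772;  D = -0.023854+0.096879i
d^3_{3,-2}: single k=0 term ⇒ -0.021890;  D = -0.011177-0.018821i
Y_3^{m'}(θ=1.4014,φ=4.7414) and Σ D·Y over m':
  (+0.5281-0.3494i)·(-0.0347-0.3981i)  (+0.0088-0.0413i)·(-0.1671+0.0097i)  (+0.2764+0.4328i)·(-0.0079-0.2732i)  (-0.4845-0.1110i)·(-0.1798+0.0000i)  (+0.2348-0.1446i)·(+0.0079-0.2732i)  (-0.0239+0.0969i)·(-0.1671-0.0097i)  (-0.0112-0.0188i)·(+0.0347-0.3981i)
Y_3^-2(R⁻¹ n̂) = +0.004072-0.327514i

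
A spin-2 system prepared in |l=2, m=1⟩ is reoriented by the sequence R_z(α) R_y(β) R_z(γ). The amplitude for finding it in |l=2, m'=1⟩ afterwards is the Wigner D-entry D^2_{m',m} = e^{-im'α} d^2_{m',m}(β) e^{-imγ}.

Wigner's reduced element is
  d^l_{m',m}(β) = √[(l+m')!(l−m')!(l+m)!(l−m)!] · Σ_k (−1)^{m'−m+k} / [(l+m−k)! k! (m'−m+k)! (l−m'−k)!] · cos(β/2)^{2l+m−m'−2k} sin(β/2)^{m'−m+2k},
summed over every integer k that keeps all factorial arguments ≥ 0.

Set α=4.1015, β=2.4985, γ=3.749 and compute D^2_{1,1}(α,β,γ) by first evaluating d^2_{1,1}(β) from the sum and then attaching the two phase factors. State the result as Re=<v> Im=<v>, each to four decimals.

D^2_{1,1}(4.1015,2.4985,3.749) = e^{-i·1·4.1015}·d^2_{1,1}(2.4985)·e^{-i·1·3.749}. Compute d first:
c=cos(2.4985/2)=0.316034, s=sin(2.4985/2)=0.948748; N=√[6·1·6·1]=6.000000
The bounds max(0,m−m')=0 and min(l+m,l−m')=1 give 2 terms
  k=0: (−1)^0·6.0000/(6)·0.3160^4·0.9487^0 = +0.009976
  k=1: (−1)^1·6.0000/(2)·0.3160^2·0.9487^2 = -0.269706
d^2_{1,1}(2.4985) = +0.009976 -0.269706 = -0.259730
Phases: e^{-i·(1)·4.1015}=-0.573596+0.819138i, e^{-i·(1)·3.749}=-0.821131+0.570740i ⇒ D=-0.000904+0.259729i

Re=-0.0009 Im=0.2597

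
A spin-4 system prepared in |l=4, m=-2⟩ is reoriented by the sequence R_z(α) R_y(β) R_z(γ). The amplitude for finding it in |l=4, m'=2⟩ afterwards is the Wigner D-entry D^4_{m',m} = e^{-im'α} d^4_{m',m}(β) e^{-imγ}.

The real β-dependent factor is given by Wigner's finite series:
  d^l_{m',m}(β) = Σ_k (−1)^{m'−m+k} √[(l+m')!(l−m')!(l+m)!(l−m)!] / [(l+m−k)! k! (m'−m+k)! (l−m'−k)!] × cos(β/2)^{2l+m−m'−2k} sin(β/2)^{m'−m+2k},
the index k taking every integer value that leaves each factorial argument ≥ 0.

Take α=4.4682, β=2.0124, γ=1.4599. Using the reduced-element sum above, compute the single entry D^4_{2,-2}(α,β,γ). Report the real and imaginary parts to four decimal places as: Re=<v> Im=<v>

First d^4_{2,-2}(β=2.0124), then the phase factors e^{-i(2)α} and e^{-i(-2)γ}:
c=cos(2.0124/2)=0.535075, s=sin(2.0124/2)=0.844805; N=√[720·2·2·720]=1440.000000
Admissible k: 0..2 (factorial args all ≥0)
  k=0: (−1)^4·1440.0000/(96)·0.5351^4·0.8448^4 = +0.626289
  k=1: (−1)^5·1440.0000/(120)·0.5351^2·0.8448^6 = -1.248959
  k=2: (−1)^6·1440.0000/(1440)·0.5351^0·0.8448^8 = +0.259448
d^4_{2,-2}(2.0124) = +0.626289 -1.248959 +0.259448 = -0.363222
Phases: e^{-i·(2)·4.4682}=-0.883095-0.469194i, e^{-i·(-2)·1.4599}=-0.975505+0.219979i ⇒ D=-0.350392-0.095687i

Re=-0.3504 Im=-0.0957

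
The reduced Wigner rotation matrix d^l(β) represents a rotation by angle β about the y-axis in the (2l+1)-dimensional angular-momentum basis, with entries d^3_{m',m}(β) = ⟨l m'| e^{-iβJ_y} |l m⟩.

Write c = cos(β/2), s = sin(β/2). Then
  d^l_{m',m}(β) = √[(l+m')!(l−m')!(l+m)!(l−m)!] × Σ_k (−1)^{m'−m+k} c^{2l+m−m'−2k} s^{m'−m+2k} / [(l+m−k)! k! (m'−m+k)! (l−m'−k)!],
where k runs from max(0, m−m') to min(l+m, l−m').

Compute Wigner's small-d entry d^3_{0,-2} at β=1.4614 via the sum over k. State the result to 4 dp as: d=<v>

d^3_{0,-2}(β=1.4614) via Wigner's sum:
c=cos(1.4614/2)=0.744707, s=sin(1.4614/2)=0.667391; N=√[6·6·1·120]=65.726707
Admissible k: 0..1 (factorial args all ≥0)
  k=0: (−1)^2·65.7267/(12)·0.7447^4·0.6674^2 = +0.750350
  k=1: (−1)^3·65.7267/(12)·0.7447^2·0.6674^4 = -0.602634
d^3_{0,-2}(1.4614) = +0.750350 -0.602634 = +0.147716

d=0.1477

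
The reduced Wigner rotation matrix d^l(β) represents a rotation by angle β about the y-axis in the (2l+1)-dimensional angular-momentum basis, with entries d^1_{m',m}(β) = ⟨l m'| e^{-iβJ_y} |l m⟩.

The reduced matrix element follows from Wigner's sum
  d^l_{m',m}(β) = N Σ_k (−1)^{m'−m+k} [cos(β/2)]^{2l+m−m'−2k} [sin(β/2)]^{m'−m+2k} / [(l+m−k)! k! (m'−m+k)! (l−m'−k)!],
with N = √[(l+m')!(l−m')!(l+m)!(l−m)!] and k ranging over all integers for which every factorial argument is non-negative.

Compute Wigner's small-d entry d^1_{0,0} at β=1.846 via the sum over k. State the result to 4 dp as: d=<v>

d=-0.2717

d^1_{0,0}(β=1.846) via Wigner's sum:
c=cos(1.846/2)=0.603431, s=sin(1.846/2)=0.797415; N=√[1·1·1·1]=1.000000
k: max(0,(0)−(0))=0 … min(1+(0),1−(0))=1
  k=0: (−1)^0·1.0000/(1)·0.6034^2·0.7974^0 = +0.364129
  k=1: (−1)^1·1.0000/(1)·0.6034^0·0.7974^2 = -0.635871
d^1_{0,0}(1.846) = +0.364129 -0.635871 = -0.271743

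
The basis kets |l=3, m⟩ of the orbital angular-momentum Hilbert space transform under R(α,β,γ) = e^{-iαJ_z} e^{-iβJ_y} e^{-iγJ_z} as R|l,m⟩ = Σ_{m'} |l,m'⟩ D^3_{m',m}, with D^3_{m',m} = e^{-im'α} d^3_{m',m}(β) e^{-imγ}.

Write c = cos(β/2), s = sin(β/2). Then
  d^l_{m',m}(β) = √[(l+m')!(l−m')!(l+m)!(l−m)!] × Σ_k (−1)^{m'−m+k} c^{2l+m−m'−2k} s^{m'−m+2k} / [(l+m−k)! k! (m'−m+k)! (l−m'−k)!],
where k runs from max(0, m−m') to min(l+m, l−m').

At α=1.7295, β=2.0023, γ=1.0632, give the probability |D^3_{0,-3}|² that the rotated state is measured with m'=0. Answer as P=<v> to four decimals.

P=0.1755

First d^3_{0,-3}(β=2.0023), then the phase factors e^{-i(0)α} and e^{-i(-3)γ}:
c=cos(2.0023/2)=0.539334, s=sin(2.0023/2)=0.842092; N=√[6·6·1·720]=160.996894
k∈{0} keeps every argument non-negative
  k=0: (−1)^3·160.9969/(36)·0.5393^3·0.8421^3 = -0.418955
d^3_{0,-3}(2.0023) = -0.418955
|D^3_{0,-3}|² = |d^3_{0,-3}(β)|² = (-0.418955)² = 0.175523 (the z-rotation phases have unit modulus)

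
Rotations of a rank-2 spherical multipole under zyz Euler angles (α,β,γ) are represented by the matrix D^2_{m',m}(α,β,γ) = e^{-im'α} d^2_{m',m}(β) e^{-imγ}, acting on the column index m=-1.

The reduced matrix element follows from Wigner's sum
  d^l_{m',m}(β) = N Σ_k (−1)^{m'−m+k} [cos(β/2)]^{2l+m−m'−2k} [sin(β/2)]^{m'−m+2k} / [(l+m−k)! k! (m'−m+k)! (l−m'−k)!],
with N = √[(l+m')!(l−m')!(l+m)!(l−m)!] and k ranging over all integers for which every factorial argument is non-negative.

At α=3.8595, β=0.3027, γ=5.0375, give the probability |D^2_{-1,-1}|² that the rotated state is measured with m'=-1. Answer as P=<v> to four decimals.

P=0.7893

Split into d^2_{-1,-1}(β=0.3027) × two z-phases.
c=cos(0.3027/2)=0.988568, s=sin(0.3027/2)=0.150773; N=√[1·6·1·6]=6.000000
Admissible k: 0..1 (factorial args all ≥0)
  k=0: (−1)^0·6.0000/(6)·0.9886^4·0.1508^0 = +0.955052
  k=1: (−1)^1·6.0000/(2)·0.9886^2·0.1508^2 = -0.066647
d^2_{-1,-1}(0.3027) = +0.955052 -0.066647 = +0.888405
|D^2_{-1,-1}|² = |d^2_{-1,-1}(β)|² = (+0.888405)² = 0.789263 (the z-rotation phases have unit modulus)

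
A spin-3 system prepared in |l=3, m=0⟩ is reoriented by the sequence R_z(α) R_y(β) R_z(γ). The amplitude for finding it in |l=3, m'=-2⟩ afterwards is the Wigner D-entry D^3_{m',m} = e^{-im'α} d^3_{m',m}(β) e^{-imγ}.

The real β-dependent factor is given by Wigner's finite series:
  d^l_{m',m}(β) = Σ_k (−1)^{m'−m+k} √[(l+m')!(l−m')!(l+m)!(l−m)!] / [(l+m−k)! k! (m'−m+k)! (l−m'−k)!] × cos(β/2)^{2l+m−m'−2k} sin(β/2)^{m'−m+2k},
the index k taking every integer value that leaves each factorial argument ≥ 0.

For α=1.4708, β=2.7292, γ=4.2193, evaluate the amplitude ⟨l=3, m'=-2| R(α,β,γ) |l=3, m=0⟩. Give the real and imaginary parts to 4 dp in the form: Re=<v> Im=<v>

First d^3_{-2,0}(β=2.7292), then the phase factors e^{-i(-2)α} and e^{-i(0)γ}:
c=cos(2.7292/2)=0.204738, s=sin(2.7292/2)=0.978817; N=√[1·120·6·6]=65.726707
k: max(0,(0)−(-2))=2 … min(3+(0),3−(-2))=3
  k=2: (−1)^0·65.7267/(12)·0.2047^4·0.9788^2 = +0.009221
  k=3: (−1)^1·65.7267/(12)·0.2047^2·0.9788^4 = -0.210748
d^3_{-2,0}(2.7292) = +0.009221 -0.210748 = -0.201528
D = (-0.980068+0.198662i)·(-0.201528)·(+1.000000+0.000000i) = +0.197511-0.040036i

Re=0.1975 Im=-0.0400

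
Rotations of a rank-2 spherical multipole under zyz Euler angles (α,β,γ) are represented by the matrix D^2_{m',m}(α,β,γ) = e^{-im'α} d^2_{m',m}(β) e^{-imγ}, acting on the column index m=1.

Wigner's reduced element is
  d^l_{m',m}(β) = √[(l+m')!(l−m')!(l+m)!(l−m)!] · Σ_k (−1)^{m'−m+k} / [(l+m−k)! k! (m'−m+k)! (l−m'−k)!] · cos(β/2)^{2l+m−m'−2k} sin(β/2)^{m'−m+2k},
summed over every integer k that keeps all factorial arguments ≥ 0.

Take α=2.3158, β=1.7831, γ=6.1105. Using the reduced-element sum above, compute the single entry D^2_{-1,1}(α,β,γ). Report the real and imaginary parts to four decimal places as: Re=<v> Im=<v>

D^2_{-1,1}(2.3158,1.7831,6.1105) = e^{-i·-1·2.3158}·d^2_{-1,1}(1.7831)·e^{-i·1·6.1105}. Compute d first:
c=cos(1.7831/2)=0.628207, s=sin(1.7831/2)=0.778046; N=√[1·6·6·1]=6.000000
The bounds max(0,m−m')=2 and min(l+m,l−m')=3 give 2 terms
  k=2: (−1)^0·6.0000/(2)·0.6282^2·0.7780^2 = +0.716700
  k=3: (−1)^1·6.0000/(6)·0.6282^0·0.7780^4 = -0.366456
d^2_{-1,1}(1.7831) = +0.716700 -0.366456 = +0.350244
Attach z-rotation phases: D = e^{-i(-1)(2.3158)}·(+0.350244)·e^{-i(1)(6.1105)} = -0.278164+0.212828i

Re=-0.2782 Im=0.2128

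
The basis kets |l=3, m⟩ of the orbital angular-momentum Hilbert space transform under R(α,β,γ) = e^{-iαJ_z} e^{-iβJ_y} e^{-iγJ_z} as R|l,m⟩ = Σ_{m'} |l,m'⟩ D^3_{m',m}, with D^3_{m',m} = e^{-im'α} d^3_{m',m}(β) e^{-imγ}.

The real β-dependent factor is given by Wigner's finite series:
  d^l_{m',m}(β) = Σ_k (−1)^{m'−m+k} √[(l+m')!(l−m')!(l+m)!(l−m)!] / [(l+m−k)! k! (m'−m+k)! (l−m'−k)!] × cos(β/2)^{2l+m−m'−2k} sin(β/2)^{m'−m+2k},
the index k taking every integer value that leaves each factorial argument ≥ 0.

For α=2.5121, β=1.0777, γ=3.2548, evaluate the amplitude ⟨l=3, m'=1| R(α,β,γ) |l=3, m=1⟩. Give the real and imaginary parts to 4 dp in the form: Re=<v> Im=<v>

Split into d^3_{1,1}(β=1.0777) × two z-phases.
With c≡cos(β/2)=0.858299 and s≡sin(β/2)=0.513149, N=[24·2·24·2]^{1/2}=48.000000
k∈{0,1,2} keeps every argument non-negative
  k=0: (−1)^0·48.0000/(48)·0.8583^6·0.5131^0 = +0.399791
  k=1: (−1)^1·48.0000/(6)·0.8583^4·0.5131^2 = -1.143227
  k=2: (−1)^2·48.0000/(8)·0.8583^2·0.5131^4 = +0.306481
d^3_{1,1}(1.0777) = +0.399791 -1.143227 +0.306481 = -0.436955
Phases: e^{-i·(1)·2.5121}=-0.808326-0.588735i, e^{-i·(1)·3.2548}=-0.993599+0.112966i ⇒ D=-0.380002-0.215704i

Re=-0.3800 Im=-0.2157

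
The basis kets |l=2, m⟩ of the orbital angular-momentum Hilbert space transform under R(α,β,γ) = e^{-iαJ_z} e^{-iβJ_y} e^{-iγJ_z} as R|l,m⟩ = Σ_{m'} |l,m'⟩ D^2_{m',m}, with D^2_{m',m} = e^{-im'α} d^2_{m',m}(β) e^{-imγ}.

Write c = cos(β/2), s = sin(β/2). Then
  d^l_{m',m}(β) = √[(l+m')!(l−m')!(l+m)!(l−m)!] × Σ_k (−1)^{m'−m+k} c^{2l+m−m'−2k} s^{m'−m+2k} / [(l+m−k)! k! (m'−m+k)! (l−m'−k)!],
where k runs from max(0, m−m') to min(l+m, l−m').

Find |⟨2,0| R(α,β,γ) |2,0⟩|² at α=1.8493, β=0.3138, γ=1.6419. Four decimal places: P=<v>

D^2_{0,0}(1.8493,0.3138,1.6419) = e^{-i·0·1.8493}·d^2_{0,0}(0.3138)·e^{-i·0·1.6419}. Compute d first:
With c≡cos(β/2)=0.987716 and s≡sin(β/2)=0.156257, N=[2·2·2·2]^{1/2}=4.000000
The bounds max(0,m−m')=0 and min(l+m,l−m')=2 give 3 terms
  k=0: (−1)^0·4.0000/(4)·0.9877^4·0.1563^0 = +0.951764
  k=1: (−1)^1·4.0000/(1)·0.9877^2·0.1563^2 = -0.095280
  k=2: (−1)^2·4.0000/(4)·0.9877^0·0.1563^4 = +0.000596
d^2_{0,0}(0.3138) = +0.951764 -0.095280 +0.000596 = +0.857079
|D^2_{0,0}|² = |d^2_{0,0}(β)|² = (+0.857079)² = 0.734585 (the z-rotation phases have unit modulus)

P=0.7346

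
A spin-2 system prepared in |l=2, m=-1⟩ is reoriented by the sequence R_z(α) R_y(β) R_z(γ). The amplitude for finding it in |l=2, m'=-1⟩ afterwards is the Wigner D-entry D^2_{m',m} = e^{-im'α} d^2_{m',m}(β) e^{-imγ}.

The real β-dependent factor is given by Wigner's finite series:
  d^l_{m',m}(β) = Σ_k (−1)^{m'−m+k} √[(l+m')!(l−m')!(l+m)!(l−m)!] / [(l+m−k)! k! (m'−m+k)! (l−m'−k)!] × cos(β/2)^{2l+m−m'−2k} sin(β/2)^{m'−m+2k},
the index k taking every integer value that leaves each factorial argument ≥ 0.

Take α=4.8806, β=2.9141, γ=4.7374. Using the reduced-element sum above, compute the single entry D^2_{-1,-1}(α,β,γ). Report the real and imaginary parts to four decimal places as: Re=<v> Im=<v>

Re=0.0373 Im=0.0073

First d^2_{-1,-1}(β=2.9141), then the phase factors e^{-i(-1)α} and e^{-i(-1)γ}:
Half-angle: c=0.113501, s=0.993538. N=√(1·6·1·6)=6.000000
k: max(0,(-1)−(-1))=0 … min(2+(-1),2−(-1))=1
  k=0: (−1)^0·6.0000/(6)·0.1135^4·0.9935^0 = +0.000166
  k=1: (−1)^1·6.0000/(2)·0.1135^2·0.9935^2 = -0.038150
d^2_{-1,-1}(2.9141) = +0.000166 -0.038150 = -0.037984
Phases: e^{-i·(-1)·4.8806}=+0.167419-0.985886i, e^{-i·(-1)·4.7374}=+0.025008-0.999687i ⇒ D=+0.037277+0.007294i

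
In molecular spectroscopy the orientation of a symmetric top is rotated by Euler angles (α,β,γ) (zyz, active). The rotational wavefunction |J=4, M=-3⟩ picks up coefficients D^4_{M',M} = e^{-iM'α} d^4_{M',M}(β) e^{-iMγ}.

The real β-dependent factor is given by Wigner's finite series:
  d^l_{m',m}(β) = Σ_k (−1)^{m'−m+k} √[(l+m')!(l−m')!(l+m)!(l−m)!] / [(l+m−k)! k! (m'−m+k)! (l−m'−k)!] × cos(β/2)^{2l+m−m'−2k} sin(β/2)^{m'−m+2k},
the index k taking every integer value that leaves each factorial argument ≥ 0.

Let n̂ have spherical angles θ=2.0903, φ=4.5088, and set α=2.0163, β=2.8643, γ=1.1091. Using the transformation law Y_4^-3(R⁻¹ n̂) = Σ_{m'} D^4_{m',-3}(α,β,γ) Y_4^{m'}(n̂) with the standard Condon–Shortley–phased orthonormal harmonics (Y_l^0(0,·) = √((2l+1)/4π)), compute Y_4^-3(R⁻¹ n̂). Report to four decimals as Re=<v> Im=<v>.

Need the full column D^4_{m',-3} for m'=−4..4 at α=2.0163, β=2.8643, γ=1.1091.
cos(β/2)=0.138203, sin(β/2)=0.990404
d^4_{-4,-3}: single k=1 term ⇒ +0.000003;  D = +0.000001-0.000002i
d^4_{-3,-3}: k∈[0..1] ⇒ +0.000000 -0.000048 = -0.000048;  D = +0.000048-0.000002i
d^4_{-2,-3}: k∈[0..1] ⇒ -0.000004 +0.000550 = +0.000546;  D = +0.000259+0.000481i
d^4_{-1,-3}: k∈[0..1] ⇒ +0.000054 -0.004643 = -0.004589;  D = -0.002708+0.003705i
d^4_{0,-3}: k∈[0..1] ⇒ -0.000580 +0.029763 = +0.029183;  D = -0.028682-0.005388i
d^4_{1,-3}: k∈[0..1] ⇒ +0.004643 -0.143079 = -0.138436;  D = -0.035562-0.133790i
d^4_{2,-3}: k∈[0..1] ⇒ -0.028235 +0.483356 = +0.455120;  D = +0.346536-0.295037i
d^4_{3,-3}: k∈[0..1] ⇒ +0.126184 -0.925761 = -0.799577;  D = +0.730088+0.326031i
d^4_{4,-3}: single k=0 term ⇒ -0.365382;  D = -0.009320-0.365264i
Y_4^{m'}(θ=2.0903,φ=4.5088) and Σ D·Y over m':
  (+0.0000-0.0000i)·(+0.1725+0.1828i)  (+0.0000-0.0000i)·(-0.2331+0.3330i)  (+0.0003+0.0005i)·(-0.1679-0.0724i)  (-0.0027+0.0037i)·(-0.0525+0.2545i)  (-0.0287-0.0054i)·(-0.2399+0.0000i)  (-0.0356-0.1338i)·(+0.0525+0.2545i)  (+0.3465-0.2950i)·(-0.1679+0.0724i)  (+0.7301+0.3260i)·(+0.2331+0.3330i)  (-0.0093-0.3653i)·(+0.1725-0.1828i)
Y_4^-3(R⁻¹ n̂) = -0.005299+0.316672i

Re=-0.0053 Im=0.3167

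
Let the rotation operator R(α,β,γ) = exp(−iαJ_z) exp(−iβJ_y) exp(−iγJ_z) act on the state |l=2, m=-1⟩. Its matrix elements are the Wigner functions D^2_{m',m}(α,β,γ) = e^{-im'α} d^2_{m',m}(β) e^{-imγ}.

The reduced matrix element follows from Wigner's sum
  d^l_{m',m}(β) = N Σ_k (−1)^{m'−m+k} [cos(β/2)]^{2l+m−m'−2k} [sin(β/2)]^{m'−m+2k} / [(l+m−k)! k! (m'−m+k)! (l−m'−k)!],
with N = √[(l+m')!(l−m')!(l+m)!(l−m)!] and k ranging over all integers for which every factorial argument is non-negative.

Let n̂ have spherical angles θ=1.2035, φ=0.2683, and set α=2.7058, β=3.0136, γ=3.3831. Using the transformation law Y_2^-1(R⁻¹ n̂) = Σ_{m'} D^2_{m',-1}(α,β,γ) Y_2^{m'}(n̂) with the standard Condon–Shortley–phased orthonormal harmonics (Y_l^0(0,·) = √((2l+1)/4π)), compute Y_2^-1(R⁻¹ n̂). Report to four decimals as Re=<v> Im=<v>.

Need the full column D^2_{m',-1} for m'=−2..2 at α=2.7058, β=3.0136, γ=3.3831.
cos(β/2)=0.063953, sin(β/2)=0.997953
d^2_{-2,-1}: single k=1 term ⇒ +0.000522;  D = -0.000422+0.000308i
d^2_{-1,-1}: k∈[0..1] ⇒ +0.000017 -0.012220 = -0.012203;  D = -0.011973+0.002356i
d^2_{0,-1}: k∈[0..1] ⇒ -0.000639 +0.155691 = +0.155052;  D = -0.150552-0.037083i
d^2_{1,-1}: k∈[0..1] ⇒ +0.012220 -0.991837 = -0.979617;  D = -0.763384-0.613918i
d^2_{2,-1}: single k=0 term ⇒ -0.127121;  D = +0.056174+0.114037i
Y_2^{m'}(θ=1.2035,φ=0.2683) and Σ D·Y over m':
  (-0.0004+0.0003i)·(+0.2892-0.1720i)  (-0.0120+0.0024i)·(+0.2497-0.0686i)  (-0.1506-0.0371i)·(-0.1934+0.0000i)  (-0.7634-0.6139i)·(-0.2497-0.0686i)  (+0.0562+0.1140i)·(+0.2892+0.1720i)
Y_2^-1(R⁻¹ n̂) = +0.171289+0.257042i

Re=0.1713 Im=0.2570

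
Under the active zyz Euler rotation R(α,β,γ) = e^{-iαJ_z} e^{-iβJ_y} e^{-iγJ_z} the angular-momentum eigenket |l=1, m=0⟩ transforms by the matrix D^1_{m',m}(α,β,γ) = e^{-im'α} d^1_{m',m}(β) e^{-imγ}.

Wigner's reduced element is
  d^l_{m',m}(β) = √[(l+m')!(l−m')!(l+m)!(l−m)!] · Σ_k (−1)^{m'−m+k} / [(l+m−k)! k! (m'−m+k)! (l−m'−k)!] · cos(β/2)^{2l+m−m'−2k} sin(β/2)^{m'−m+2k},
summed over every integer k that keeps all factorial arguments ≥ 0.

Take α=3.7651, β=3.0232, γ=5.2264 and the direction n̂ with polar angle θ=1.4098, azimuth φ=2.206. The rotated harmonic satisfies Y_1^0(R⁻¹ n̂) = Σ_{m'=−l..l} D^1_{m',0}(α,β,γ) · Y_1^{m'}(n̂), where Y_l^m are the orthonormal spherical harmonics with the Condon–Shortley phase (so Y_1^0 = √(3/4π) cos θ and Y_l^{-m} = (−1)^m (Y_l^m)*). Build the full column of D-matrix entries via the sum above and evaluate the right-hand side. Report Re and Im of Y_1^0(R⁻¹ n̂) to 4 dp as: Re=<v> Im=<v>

Need the full column D^1_{m',0} for m'=−1..1 at α=3.7651, β=3.0232, γ=5.2264.
cos(β/2)=0.059162, sin(β/2)=0.998248
d^1_{-1,0}: single k=1 term ⇒ +0.083521;  D = -0.067805-0.048767i
d^1_{0,0}: k∈[0..1] ⇒ +0.003500 -0.996500 = -0.993000;  D = -0.993000+0.000000i
d^1_{1,0}: single k=0 term ⇒ -0.083521;  D = +0.067805-0.048767i
Y_1^{m'}(θ=1.4098,φ=2.206) and Σ D·Y over m':
  (-0.0678-0.0488i)·(-0.2023-0.2745i)  (-0.9930+0.0000i)·(+0.0783+0.0000i)  (+0.0678-0.0488i)·(+0.2023-0.2745i)
Y_1^0(R⁻¹ n̂) = -0.077109+0.000000i

Re=-0.0771 Im=0.0000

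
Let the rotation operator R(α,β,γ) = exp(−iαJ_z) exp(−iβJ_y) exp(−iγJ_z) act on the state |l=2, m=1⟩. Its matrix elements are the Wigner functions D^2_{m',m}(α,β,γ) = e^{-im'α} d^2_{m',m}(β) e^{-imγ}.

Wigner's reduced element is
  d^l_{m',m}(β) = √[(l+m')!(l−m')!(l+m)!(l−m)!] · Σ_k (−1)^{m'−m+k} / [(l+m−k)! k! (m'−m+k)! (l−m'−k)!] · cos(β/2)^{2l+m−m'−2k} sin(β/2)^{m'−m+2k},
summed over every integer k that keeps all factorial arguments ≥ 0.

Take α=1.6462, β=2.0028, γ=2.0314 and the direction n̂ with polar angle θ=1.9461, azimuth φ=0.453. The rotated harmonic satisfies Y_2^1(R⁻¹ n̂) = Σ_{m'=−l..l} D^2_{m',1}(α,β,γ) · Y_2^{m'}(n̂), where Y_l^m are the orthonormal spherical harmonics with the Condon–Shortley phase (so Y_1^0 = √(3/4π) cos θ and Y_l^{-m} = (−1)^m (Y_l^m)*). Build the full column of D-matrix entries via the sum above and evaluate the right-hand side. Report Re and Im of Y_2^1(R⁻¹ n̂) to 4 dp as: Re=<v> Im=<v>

Need the full column D^2_{m',1} for m'=−2..2 at α=1.6462, β=2.0028, γ=2.0314.
cos(β/2)=0.539124, sin(β/2)=0.842227
d^2_{-2,1}: single k=3 term ⇒ +0.644177;  D = +0.196387+0.613511i
d^2_{-1,1}: k∈[2..3] ⇒ +0.618523 -0.503171 = +0.115352;  D = +0.106899-0.043343i
d^2_{0,1}: k∈[1..2] ⇒ +0.323273 -0.788953 = -0.465679;  D = +0.206989+0.417148i
d^2_{1,1}: k∈[0..1] ⇒ +0.084480 -0.618523 = -0.534043;  D = +0.459146-0.272740i
d^2_{2,1}: single k=0 term ⇒ -0.263952;  D = -0.151514-0.216134i
Y_2^{m'}(θ=1.9461,φ=0.453) and Σ D·Y over m':
  (+0.1964+0.6135i)·(+0.2063-0.2632i)  (+0.1069-0.0433i)·(-0.2369+0.1153i)  (+0.2070+0.4171i)·(-0.1883+0.0000i)  (+0.4591-0.2727i)·(+0.2369+0.1153i)  (-0.1515-0.2161i)·(+0.2063+0.2632i)
Y_2^1(R⁻¹ n̂) = +0.308517-0.077191i

Re=0.3085 Im=-0.0772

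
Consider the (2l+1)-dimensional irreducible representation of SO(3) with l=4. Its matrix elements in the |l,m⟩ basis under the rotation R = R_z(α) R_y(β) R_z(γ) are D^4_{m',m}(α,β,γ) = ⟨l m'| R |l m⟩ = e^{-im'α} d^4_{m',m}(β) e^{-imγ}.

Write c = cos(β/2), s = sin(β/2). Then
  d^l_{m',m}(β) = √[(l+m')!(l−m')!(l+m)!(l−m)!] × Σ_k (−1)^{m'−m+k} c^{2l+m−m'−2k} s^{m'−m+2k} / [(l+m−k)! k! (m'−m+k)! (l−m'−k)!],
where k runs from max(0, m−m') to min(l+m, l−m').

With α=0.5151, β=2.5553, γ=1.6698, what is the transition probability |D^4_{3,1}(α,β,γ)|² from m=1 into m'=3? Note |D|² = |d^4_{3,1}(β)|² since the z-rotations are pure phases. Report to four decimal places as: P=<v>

P=0.0054

First d^4_{3,1}(β=2.5553), then the phase factors e^{-i(3)α} and e^{-i(1)γ}:
Half-angle: c=0.288966, s=0.957339. N=√(5040·1·120·6)=1904.940944
k∈{0,1} keeps every argument non-negative
  k=0: (−1)^2·1904.9409/(240)·0.2890^6·0.9573^2 = +0.004235
  k=1: (−1)^3·1904.9409/(144)·0.2890^4·0.9573^4 = -0.077476
d^4_{3,1}(2.5553) = +0.004235 -0.077476 = -0.073241
|D^4_{3,1}|² = |d^4_{3,1}(β)|² = (-0.073241)² = 0.005364 (the z-rotation phases have unit modulus)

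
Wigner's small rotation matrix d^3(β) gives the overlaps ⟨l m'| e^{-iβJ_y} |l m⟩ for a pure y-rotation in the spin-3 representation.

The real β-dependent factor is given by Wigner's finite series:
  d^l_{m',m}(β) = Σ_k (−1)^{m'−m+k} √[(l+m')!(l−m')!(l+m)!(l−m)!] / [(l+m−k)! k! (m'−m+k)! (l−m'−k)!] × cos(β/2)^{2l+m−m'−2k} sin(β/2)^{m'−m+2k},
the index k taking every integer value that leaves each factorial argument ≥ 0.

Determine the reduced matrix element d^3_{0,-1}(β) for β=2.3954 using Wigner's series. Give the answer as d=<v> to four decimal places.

d^3_{0,-1}(β=2.3954) via Wigner's sum:
c=cos(2.3954/2)=0.364500, s=sin(2.3954/2)=0.931203; N=√[6·6·2·24]=41.569219
The bounds max(0,m−m')=0 and min(l+m,l−m')=2 give 3 terms
  k=0: (−1)^1·41.5692/(12)·0.3645^5·0.9312^1 = -0.020755
  k=1: (−1)^2·41.5692/(4)·0.3645^3·0.9312^3 = +0.406387
  k=2: (−1)^3·41.5692/(12)·0.3645^1·0.9312^5 = -0.884120
d^3_{0,-1}(2.3954) = -0.020755 +0.406387 -0.884120 = -0.498488

d=-0.4985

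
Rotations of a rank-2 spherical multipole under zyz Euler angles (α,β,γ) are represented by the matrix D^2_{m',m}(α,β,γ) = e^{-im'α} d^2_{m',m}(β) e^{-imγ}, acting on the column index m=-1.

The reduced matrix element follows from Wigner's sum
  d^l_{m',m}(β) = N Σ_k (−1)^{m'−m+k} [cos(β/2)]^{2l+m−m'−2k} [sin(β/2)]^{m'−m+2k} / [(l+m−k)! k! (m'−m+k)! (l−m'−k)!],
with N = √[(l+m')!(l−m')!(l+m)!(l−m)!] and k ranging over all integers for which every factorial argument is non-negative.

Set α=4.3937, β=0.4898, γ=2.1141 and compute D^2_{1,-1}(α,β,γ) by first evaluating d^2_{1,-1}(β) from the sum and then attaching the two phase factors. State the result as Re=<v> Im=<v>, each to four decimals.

Re=-0.1058 Im=-0.1234

First d^2_{1,-1}(β=0.4898), then the phase factors e^{-i(1)α} and e^{-i(-1)γ}:
c=cos(0.4898/2)=0.970162, s=sin(0.4898/2)=0.242459; N=√[6·1·1·6]=6.000000
The bounds max(0,m−m')=0 and min(l+m,l−m')=1 give 2 terms
  k=0: (−1)^2·6.0000/(2)·0.9702^2·0.2425^2 = +0.165992
  k=1: (−1)^3·6.0000/(6)·0.9702^0·0.2425^4 = -0.003456
d^2_{1,-1}(0.4898) = +0.165992 -0.003456 = +0.162536
D = (-0.313322+0.949647i)·(+0.162536)·(-0.516967+0.856005i) = -0.105799-0.123388i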